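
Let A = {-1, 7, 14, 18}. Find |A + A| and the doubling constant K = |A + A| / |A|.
K = |A + A| / |A| = 10/4 = 5/2

Enumerate A + A = {a + b : a, b ∈ A}. With |A| = 4, there are |A|^2 = 16 ordered sum pairs; collecting distinct values, A + A = {-2, 6, 13, 14, 17, 21, 25, 28, 32, 36}, so |A + A| = 10. Thus K = 10/4 = 5/2. For comparison, the minimum possible |A + A| over all 4-element sets is 2·4 − 1 = 7 (so min K = 7/4), attained only by arithmetic progressions.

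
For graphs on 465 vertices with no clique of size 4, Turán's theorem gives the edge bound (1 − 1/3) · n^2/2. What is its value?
Turán density bound = (2/3) · 465^2/2 = 72075

Turán's theorem: ex(n, K_{r+1}) is achieved by the complete r-partite Turán graph T(n, r) with parts as balanced as possible, and is at most (1 − 1/r) · n^2/2. For r = 3, n = 465: the density bound is (2/3) · 216225/2 = 72075. Since 3 ∣ 465, the Turán graph T(465, 3) has parts of equal size 155, and its edge count e(T(465, 3)) = 72075 attains the density bound exactly.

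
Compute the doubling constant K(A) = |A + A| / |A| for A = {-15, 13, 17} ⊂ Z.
K = |A + A| / |A| = 6/3 = 2

Enumerate A + A = {a + b : a, b ∈ A}. With |A| = 3, there are |A|^2 = 9 ordered sum pairs; collecting distinct values, A + A = {-30, -2, 2, 26, 30, 34}, so |A + A| = 6. Thus K = 6/3 = 2. For comparison, the minimum possible |A + A| over all 3-element sets is 2·3 − 1 = 5 (so min K = 5/3), attained only by arithmetic progressions.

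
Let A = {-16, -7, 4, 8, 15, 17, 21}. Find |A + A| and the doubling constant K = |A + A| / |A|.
K = |A + A| / |A| = 25/7

Enumerate A + A = {a + b : a, b ∈ A}. With |A| = 7, there are |A|^2 = 49 ordered sum pairs; collecting distinct values, A + A = {-32, -23, -14, -12, -8, -3, -1, 1, 5, 8, 10, 12, 14, 16, 19, 21, 23, 25, 29, 30, 32, 34, 36, 38, 42}, so |A + A| = 25. Thus K = 25/7. For comparison, the minimum possible |A + A| over all 7-element sets is 2·7 − 1 = 13 (so min K = 13/7), attained only by arithmetic progressions.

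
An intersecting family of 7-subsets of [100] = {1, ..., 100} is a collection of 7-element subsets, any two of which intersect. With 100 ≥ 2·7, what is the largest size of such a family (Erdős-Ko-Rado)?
max |F| = C(99, 6) = 1120529256

The Erdős-Ko-Rado theorem states: for n ≥ 2k, an intersecting family of k-subsets of an n-element set has size at most C(n − 1, k − 1), with equality for 'star' families {A ⊆ [n] : |A| = k, i ∈ A} (fix an element i). For n = 100, k = 7: C(99, 6) = 1120529256.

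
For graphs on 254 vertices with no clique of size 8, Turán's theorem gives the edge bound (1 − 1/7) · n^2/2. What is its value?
Turán density bound = (6/7) · 254^2/2 = 193548/7 ≈ 27649.7143

Turán's theorem: ex(n, K_{r+1}) is achieved by the complete r-partite Turán graph T(n, r) with parts as balanced as possible, and is at most (1 − 1/r) · n^2/2. For r = 7, n = 254: the density bound is (6/7) · 64516/2 = 193548/7 ≈ 27649.7143. The integer-valued extremum is e(T(254, 7)) = 27649, which is strictly less than the density bound 193548/7 since 7 ∤ 254 (the parts of T(254, 7) cannot all be equal).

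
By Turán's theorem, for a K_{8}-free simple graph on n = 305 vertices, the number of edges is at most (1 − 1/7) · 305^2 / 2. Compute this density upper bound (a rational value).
Turán density bound = (6/7) · 305^2/2 = 279075/7 ≈ 39867.8571

Turán's theorem: ex(n, K_{r+1}) is achieved by the complete r-partite Turán graph T(n, r) with parts as balanced as possible, and is at most (1 − 1/r) · n^2/2. For r = 7, n = 305: the density bound is (6/7) · 93025/2 = 279075/7 ≈ 39867.8571. The integer-valued extremum is e(T(305, 7)) = 39867, which is strictly less than the density bound 279075/7 since 7 ∤ 305 (the parts of T(305, 7) cannot all be equal).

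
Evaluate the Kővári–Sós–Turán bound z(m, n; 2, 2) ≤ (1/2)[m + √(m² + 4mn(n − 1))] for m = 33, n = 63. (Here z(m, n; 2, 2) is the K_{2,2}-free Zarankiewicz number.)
z(33, 63; 2, 2) ≤ (1/2)[33 + √(33² + 4·33·63·62)] = (1/2)[33 + √516681] = 375.9026

Kővári–Sós–Turán: let r_1, ..., r_33 be the row sums and z = Σ r_i the total number of 1s. Each pair of columns can share at most one row with both entries 1 (else a 2×2 all-ones block appears), so Σ_i C(r_i, 2) ≤ C(63, 2) = 1953. By convexity Σ_i C(r_i, 2) ≥ 33·C(z/33, 2) = z(z − 33)/(2·33), giving z² − 33z − 33·63·62 ≤ 0 and hence z ≤ (1/2)[33 + √(1089 + 4·128898)] = (1/2)[33 + √516681] ≈ (1/2)(33 + 718.8053) = 375.9026.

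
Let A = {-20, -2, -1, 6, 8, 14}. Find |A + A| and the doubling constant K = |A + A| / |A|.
K = |A + A| / |A| = 20/6 = 10/3

Enumerate A + A = {a + b : a, b ∈ A}. With |A| = 6, there are |A|^2 = 36 ordered sum pairs; collecting distinct values, A + A = {-40, -22, -21, -14, -12, -6, -4, -3, -2, 4, 5, 6, 7, 12, 13, 14, 16, 20, 22, 28}, so |A + A| = 20. Thus K = 20/6 = 10/3. For comparison, the minimum possible |A + A| over all 6-element sets is 2·6 − 1 = 11 (so min K = 11/6), attained only by arithmetic progressions.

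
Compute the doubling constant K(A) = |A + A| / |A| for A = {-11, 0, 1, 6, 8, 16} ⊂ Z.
K = |A + A| / |A| = 20/6 = 10/3

Enumerate A + A = {a + b : a, b ∈ A}. With |A| = 6, there are |A|^2 = 36 ordered sum pairs; collecting distinct values, A + A = {-22, -11, -10, -5, -3, 0, 1, 2, 5, 6, 7, 8, 9, 12, 14, 16, 17, 22, 24, 32}, so |A + A| = 20. Thus K = 20/6 = 10/3. For comparison, the minimum possible |A + A| over all 6-element sets is 2·6 − 1 = 11 (so min K = 11/6), attained only by arithmetic progressions.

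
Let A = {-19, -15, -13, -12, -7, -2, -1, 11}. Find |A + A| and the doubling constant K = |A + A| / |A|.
K = |A + A| / |A| = 29/8

Enumerate A + A = {a + b : a, b ∈ A}. With |A| = 8, there are |A|^2 = 64 ordered sum pairs; collecting distinct values, A + A = {-38, -34, -32, -31, -30, -28, -27, -26, -25, -24, -22, -21, -20, -19, -17, -16, -15, -14, -13, -9, -8, -4, -3, -2, -1, 4, 9, 10, 22}, so |A + A| = 29. Thus K = 29/8. For comparison, the minimum possible |A + A| over all 8-element sets is 2·8 − 1 = 15 (so min K = 15/8), attained only by arithmetic progressions.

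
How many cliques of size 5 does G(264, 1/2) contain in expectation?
E[# K_5] = C(264, 5) · (1/2)^C(5, 2) = 10287114552 / 2^10 = 1285889319/128 = 10046010.3046875

For each 5-subset S of vertices (there are C(264, 5) = 10287114552 such S), let X_S = 1 if S induces a K_5 (all C(5, 2) = 10 edges present). Then P(X_S = 1) = (1/2)^10 = 1/1024. By linearity of expectation, E[# K_5] = C(264, 5) · (1/2)^10 = 10287114552 / 1024 = 1285889319/128 = 10046010.3046875.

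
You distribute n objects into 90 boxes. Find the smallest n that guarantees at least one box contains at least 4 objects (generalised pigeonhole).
n = (4 − 1)·90 + 1 = 271

By the generalised pigeonhole principle, to guarantee some box contains ≥ r objects we need more than (r − 1) · k objects total. Threshold: n = (r − 1) · k + 1. With r = 4 and k = 90: n = 3 · 90 + 1 = 270 + 1 = 271. For n = 270 = 3 · 90, we can put exactly 3 objects in every box, avoiding 4 in any single one — so 271 is tight.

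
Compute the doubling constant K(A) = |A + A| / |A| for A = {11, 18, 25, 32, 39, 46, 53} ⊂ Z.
K = |A + A| / |A| = 13/7

Enumerate A + A = {a + b : a, b ∈ A}. With |A| = 7, there are |A|^2 = 49 ordered sum pairs; collecting distinct values, A + A = {22, 29, 36, 43, 50, 57, 64, 71, 78, 85, 92, 99, 106}, so |A + A| = 13. Thus K = 13/7. Here |A + A| = 2|A| − 1 = 13, the minimum possible — so K = 13/7 is minimal, which holds iff A is an arithmetic progression.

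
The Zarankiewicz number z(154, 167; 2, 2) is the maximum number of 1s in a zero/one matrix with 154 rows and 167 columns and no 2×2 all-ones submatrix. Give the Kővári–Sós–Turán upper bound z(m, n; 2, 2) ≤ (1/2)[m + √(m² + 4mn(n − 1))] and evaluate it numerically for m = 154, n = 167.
z(154, 167; 2, 2) ≤ (1/2)[154 + √(154² + 4·154·167·166)] = (1/2)[154 + √17100468] = 2144.6356

Kővári–Sós–Turán: let r_1, ..., r_154 be the row sums and z = Σ r_i the total number of 1s. Each pair of columns can share at most one row with both entries 1 (else a 2×2 all-ones block appears), so Σ_i C(r_i, 2) ≤ C(167, 2) = 13861. By convexity Σ_i C(r_i, 2) ≥ 154·C(z/154, 2) = z(z − 154)/(2·154), giving z² − 154z − 154·167·166 ≤ 0 and hence z ≤ (1/2)[154 + √(23716 + 4·4269188)] = (1/2)[154 + √17100468] ≈ (1/2)(154 + 4135.2712) = 2144.6356.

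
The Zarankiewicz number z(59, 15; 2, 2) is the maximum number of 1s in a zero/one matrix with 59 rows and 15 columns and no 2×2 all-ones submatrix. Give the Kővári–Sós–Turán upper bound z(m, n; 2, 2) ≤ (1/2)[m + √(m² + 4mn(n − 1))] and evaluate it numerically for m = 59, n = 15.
z(59, 15; 2, 2) ≤ (1/2)[59 + √(59² + 4·59·15·14)] = (1/2)[59 + √53041] = 144.6532

Kővári–Sós–Turán: let r_1, ..., r_59 be the row sums and z = Σ r_i the total number of 1s. Each pair of columns can share at most one row with both entries 1 (else a 2×2 all-ones block appears), so Σ_i C(r_i, 2) ≤ C(15, 2) = 105. By convexity Σ_i C(r_i, 2) ≥ 59·C(z/59, 2) = z(z − 59)/(2·59), giving z² − 59z − 59·15·14 ≤ 0 and hence z ≤ (1/2)[59 + √(3481 + 4·12390)] = (1/2)[59 + √53041] ≈ (1/2)(59 + 230.3063) = 144.6532.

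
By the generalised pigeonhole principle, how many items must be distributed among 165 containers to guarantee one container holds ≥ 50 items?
n = (50 − 1)·165 + 1 = 8086

By the generalised pigeonhole principle, to guarantee some box contains ≥ r objects we need more than (r − 1) · k objects total. Threshold: n = (r − 1) · k + 1. With r = 50 and k = 165: n = 49 · 165 + 1 = 8085 + 1 = 8086. For n = 8085 = 49 · 165, we can put exactly 49 objects in every box, avoiding 50 in any single one — so 8086 is tight.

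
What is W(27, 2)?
W(27, 2) = 27 + 1 = 28

A 2-term AP is any pair of integers, so a monochromatic 2-AP exists iff some colour is used at least twice. With 27 colours, the colouring i ↦ i on {1, ..., 27} uses each colour once, avoiding any monochromatic pair, so W(27, 2) > 27. For {1, ..., 28}, pigeonhole forces two integers of the same colour, which form a monochromatic 2-AP. Hence W(27, 2) = 28.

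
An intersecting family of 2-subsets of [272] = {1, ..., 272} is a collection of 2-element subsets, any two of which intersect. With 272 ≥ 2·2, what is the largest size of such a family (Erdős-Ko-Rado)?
max |F| = C(271, 1) = 271

Erdős-Ko-Rado (1961): when n ≥ 2k, max |F| = C(n−1, k−1). The bound is attained by the star {A : i ∈ A} for any fixed i ∈ [n]. Here C(272−1, 2−1) = C(271, 1) = 271.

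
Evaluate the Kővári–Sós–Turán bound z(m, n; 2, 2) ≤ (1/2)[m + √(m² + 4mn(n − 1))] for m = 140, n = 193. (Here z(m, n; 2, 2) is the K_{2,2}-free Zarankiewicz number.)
z(140, 193; 2, 2) ≤ (1/2)[140 + √(140² + 4·140·193·192)] = (1/2)[140 + √20770960] = 2348.7584

Kővári–Sós–Turán: let r_1, ..., r_140 be the row sums and z = Σ r_i the total number of 1s. Each pair of columns can share at most one row with both entries 1 (else a 2×2 all-ones block appears), so Σ_i C(r_i, 2) ≤ C(193, 2) = 18528. By convexity Σ_i C(r_i, 2) ≥ 140·C(z/140, 2) = z(z − 140)/(2·140), giving z² − 140z − 140·193·192 ≤ 0 and hence z ≤ (1/2)[140 + √(19600 + 4·5187840)] = (1/2)[140 + √20770960] ≈ (1/2)(140 + 4557.5169) = 2348.7584.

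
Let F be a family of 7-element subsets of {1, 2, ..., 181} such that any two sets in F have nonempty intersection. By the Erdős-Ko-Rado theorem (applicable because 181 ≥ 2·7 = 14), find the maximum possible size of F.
max |F| = C(180, 6) = 43424719800

The Erdős-Ko-Rado theorem states: for n ≥ 2k, an intersecting family of k-subsets of an n-element set has size at most C(n − 1, k − 1), with equality for 'star' families {A ⊆ [n] : |A| = k, i ∈ A} (fix an element i). For n = 181, k = 7: C(180, 6) = 43424719800.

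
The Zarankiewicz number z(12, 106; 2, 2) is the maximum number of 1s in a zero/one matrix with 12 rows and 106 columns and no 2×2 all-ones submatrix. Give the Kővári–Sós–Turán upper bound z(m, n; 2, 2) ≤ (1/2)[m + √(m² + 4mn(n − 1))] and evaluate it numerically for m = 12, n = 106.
z(12, 106; 2, 2) ≤ (1/2)[12 + √(12² + 4·12·106·105)] = (1/2)[12 + √534384] = 371.5079

Kővári–Sós–Turán: let r_1, ..., r_12 be the row sums and z = Σ r_i the total number of 1s. Each pair of columns can share at most one row with both entries 1 (else a 2×2 all-ones block appears), so Σ_i C(r_i, 2) ≤ C(106, 2) = 5565. By convexity Σ_i C(r_i, 2) ≥ 12·C(z/12, 2) = z(z − 12)/(2·12), giving z² − 12z − 12·106·105 ≤ 0 and hence z ≤ (1/2)[12 + √(144 + 4·133560)] = (1/2)[12 + √534384] ≈ (1/2)(12 + 731.0157) = 371.5079.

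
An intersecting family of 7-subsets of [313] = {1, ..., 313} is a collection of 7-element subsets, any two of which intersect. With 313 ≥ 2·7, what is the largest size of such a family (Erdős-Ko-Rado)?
max |F| = C(312, 6) = 1220651676244

The Erdős-Ko-Rado theorem states: for n ≥ 2k, an intersecting family of k-subsets of an n-element set has size at most C(n − 1, k − 1), with equality for 'star' families {A ⊆ [n] : |A| = k, i ∈ A} (fix an element i). For n = 313, k = 7: C(312, 6) = 1220651676244.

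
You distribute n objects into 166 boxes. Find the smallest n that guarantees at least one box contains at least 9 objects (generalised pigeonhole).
n = (9 − 1)·166 + 1 = 1329

By the generalised pigeonhole principle, to guarantee some box contains ≥ r objects we need more than (r − 1) · k objects total. Threshold: n = (r − 1) · k + 1. With r = 9 and k = 166: n = 8 · 166 + 1 = 1328 + 1 = 1329. For n = 1328 = 8 · 166, we can put exactly 8 objects in every box, avoiding 9 in any single one — so 1329 is tight.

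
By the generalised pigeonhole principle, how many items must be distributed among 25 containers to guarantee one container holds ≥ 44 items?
n = (44 − 1)·25 + 1 = 1076

By the generalised pigeonhole principle, to guarantee some box contains ≥ r objects we need more than (r − 1) · k objects total. Threshold: n = (r − 1) · k + 1. With r = 44 and k = 25: n = 43 · 25 + 1 = 1075 + 1 = 1076. For n = 1075 = 43 · 25, we can put exactly 43 objects in every box, avoiding 44 in any single one — so 1076 is tight.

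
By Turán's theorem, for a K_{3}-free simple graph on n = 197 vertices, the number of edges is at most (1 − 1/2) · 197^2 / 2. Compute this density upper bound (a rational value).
Turán density bound = (1/2) · 197^2/2 = 38809/4 ≈ 9702.25

Turán's theorem: ex(n, K_{r+1}) is achieved by the complete r-partite Turán graph T(n, r) with parts as balanced as possible, and is at most (1 − 1/r) · n^2/2. For r = 2, n = 197: the density bound is (1/2) · 38809/2 = 38809/4 ≈ 9702.25. The integer-valued extremum is e(T(197, 2)) = 9702, which is strictly less than the density bound 38809/4 since 2 ∤ 197 (the parts of T(197, 2) cannot all be equal).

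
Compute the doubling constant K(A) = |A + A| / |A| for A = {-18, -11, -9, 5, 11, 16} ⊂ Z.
K = |A + A| / |A| = 21/6 = 7/2

Enumerate A + A = {a + b : a, b ∈ A}. With |A| = 6, there are |A|^2 = 36 ordered sum pairs; collecting distinct values, A + A = {-36, -29, -27, -22, -20, -18, -13, -7, -6, -4, -2, 0, 2, 5, 7, 10, 16, 21, 22, 27, 32}, so |A + A| = 21. Thus K = 21/6 = 7/2. For comparison, the minimum possible |A + A| over all 6-element sets is 2·6 − 1 = 11 (so min K = 11/6), attained only by arithmetic progressions.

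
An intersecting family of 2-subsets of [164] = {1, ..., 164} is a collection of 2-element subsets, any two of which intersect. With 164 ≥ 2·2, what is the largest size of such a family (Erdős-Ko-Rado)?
max |F| = C(163, 1) = 163

Erdős-Ko-Rado (1961): when n ≥ 2k, max |F| = C(n−1, k−1). The bound is attained by the star {A : i ∈ A} for any fixed i ∈ [n]. Here C(164−1, 2−1) = C(163, 1) = 163.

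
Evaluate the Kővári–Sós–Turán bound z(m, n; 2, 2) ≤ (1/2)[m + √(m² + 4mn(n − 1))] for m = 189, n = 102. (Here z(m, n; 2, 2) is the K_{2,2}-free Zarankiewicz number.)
z(189, 102; 2, 2) ≤ (1/2)[189 + √(189² + 4·189·102·101)] = (1/2)[189 + √7824033] = 1493.0736

Kővári–Sós–Turán: let r_1, ..., r_189 be the row sums and z = Σ r_i the total number of 1s. Each pair of columns can share at most one row with both entries 1 (else a 2×2 all-ones block appears), so Σ_i C(r_i, 2) ≤ C(102, 2) = 5151. By convexity Σ_i C(r_i, 2) ≥ 189·C(z/189, 2) = z(z − 189)/(2·189), giving z² − 189z − 189·102·101 ≤ 0 and hence z ≤ (1/2)[189 + √(35721 + 4·1947078)] = (1/2)[189 + √7824033] ≈ (1/2)(189 + 2797.1473) = 1493.0736.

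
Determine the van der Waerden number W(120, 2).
W(120, 2) = 120 + 1 = 121

A 2-term AP is any pair of integers, so a monochromatic 2-AP exists iff some colour is used at least twice. With 120 colours, the colouring i ↦ i on {1, ..., 120} uses each colour once, avoiding any monochromatic pair, so W(120, 2) > 120. For {1, ..., 121}, pigeonhole forces two integers of the same colour, which form a monochromatic 2-AP. Hence W(120, 2) = 121.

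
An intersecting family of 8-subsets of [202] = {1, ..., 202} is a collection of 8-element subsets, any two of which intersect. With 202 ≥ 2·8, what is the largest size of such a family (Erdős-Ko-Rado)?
max |F| = C(201, 7) = 2366304840900

Erdős-Ko-Rado (1961): when n ≥ 2k, max |F| = C(n−1, k−1). The bound is attained by the star {A : i ∈ A} for any fixed i ∈ [n]. Here C(202−1, 8−1) = C(201, 7) = 2366304840900.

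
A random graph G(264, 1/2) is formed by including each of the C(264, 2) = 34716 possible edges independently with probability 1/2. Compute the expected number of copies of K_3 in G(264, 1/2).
E[# K_3] = C(264, 3) · (1/2)^C(3, 2) = 3031864 / 2^3 = 378983

For each 3-subset S of vertices (there are C(264, 3) = 3031864 such S), let X_S = 1 if S induces a K_3 (all C(3, 2) = 3 edges present). Then P(X_S = 1) = (1/2)^3 = 1/8. By linearity of expectation, E[# K_3] = C(264, 3) · (1/2)^3 = 3031864 / 8 = 378983.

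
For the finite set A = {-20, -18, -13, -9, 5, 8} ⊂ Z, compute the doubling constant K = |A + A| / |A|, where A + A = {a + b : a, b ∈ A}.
K = |A + A| / |A| = 21/6 = 7/2

Enumerate A + A = {a + b : a, b ∈ A}. With |A| = 6, there are |A|^2 = 36 ordered sum pairs; collecting distinct values, A + A = {-40, -38, -36, -33, -31, -29, -27, -26, -22, -18, -15, -13, -12, -10, -8, -5, -4, -1, 10, 13, 16}, so |A + A| = 21. Thus K = 21/6 = 7/2. For comparison, the minimum possible |A + A| over all 6-element sets is 2·6 − 1 = 11 (so min K = 11/6), attained only by arithmetic progressions.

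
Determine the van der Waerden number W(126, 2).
W(126, 2) = 126 + 1 = 127

A 2-term AP is any pair of integers, so a monochromatic 2-AP exists iff some colour is used at least twice. With 126 colours, the colouring i ↦ i on {1, ..., 126} uses each colour once, avoiding any monochromatic pair, so W(126, 2) > 126. For {1, ..., 127}, pigeonhole forces two integers of the same colour, which form a monochromatic 2-AP. Hence W(126, 2) = 127.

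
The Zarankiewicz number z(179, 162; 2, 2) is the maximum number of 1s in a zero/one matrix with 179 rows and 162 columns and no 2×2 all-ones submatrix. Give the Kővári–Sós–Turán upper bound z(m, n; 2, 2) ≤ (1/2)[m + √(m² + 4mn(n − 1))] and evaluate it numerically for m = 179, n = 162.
z(179, 162; 2, 2) ≤ (1/2)[179 + √(179² + 4·179·162·161)] = (1/2)[179 + √18706753] = 2252.0652

Kővári–Sós–Turán: let r_1, ..., r_179 be the row sums and z = Σ r_i the total number of 1s. Each pair of columns can share at most one row with both entries 1 (else a 2×2 all-ones block appears), so Σ_i C(r_i, 2) ≤ C(162, 2) = 13041. By convexity Σ_i C(r_i, 2) ≥ 179·C(z/179, 2) = z(z − 179)/(2·179), giving z² − 179z − 179·162·161 ≤ 0 and hence z ≤ (1/2)[179 + √(32041 + 4·4668678)] = (1/2)[179 + √18706753] ≈ (1/2)(179 + 4325.1304) = 2252.0652.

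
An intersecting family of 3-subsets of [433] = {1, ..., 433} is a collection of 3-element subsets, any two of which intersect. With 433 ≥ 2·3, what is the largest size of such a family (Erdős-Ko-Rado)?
max |F| = C(432, 2) = 93096

The Erdős-Ko-Rado theorem states: for n ≥ 2k, an intersecting family of k-subsets of an n-element set has size at most C(n − 1, k − 1), with equality for 'star' families {A ⊆ [n] : |A| = k, i ∈ A} (fix an element i). For n = 433, k = 3: C(432, 2) = 93096.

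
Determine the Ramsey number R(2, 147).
R(2, 147) = 147

R(2, k) = k for all k ≥ 2: in a 2-colouring of K_k, either some edge is red (a red K_2) or all edges are blue (a blue K_k). And K_{146} coloured all-blue has no blue K_147, so R(2, 147) > 146. Hence R(2, 147) = 147.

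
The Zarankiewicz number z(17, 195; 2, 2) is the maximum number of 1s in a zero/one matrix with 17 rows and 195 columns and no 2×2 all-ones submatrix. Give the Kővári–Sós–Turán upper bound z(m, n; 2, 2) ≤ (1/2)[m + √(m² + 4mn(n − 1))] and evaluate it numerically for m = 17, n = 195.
z(17, 195; 2, 2) ≤ (1/2)[17 + √(17² + 4·17·195·194)] = (1/2)[17 + √2572729] = 810.4864

Kővári–Sós–Turán: let r_1, ..., r_17 be the row sums and z = Σ r_i the total number of 1s. Each pair of columns can share at most one row with both entries 1 (else a 2×2 all-ones block appears), so Σ_i C(r_i, 2) ≤ C(195, 2) = 18915. By convexity Σ_i C(r_i, 2) ≥ 17·C(z/17, 2) = z(z − 17)/(2·17), giving z² − 17z − 17·195·194 ≤ 0 and hence z ≤ (1/2)[17 + √(289 + 4·643110)] = (1/2)[17 + √2572729] ≈ (1/2)(17 + 1603.9729) = 810.4864.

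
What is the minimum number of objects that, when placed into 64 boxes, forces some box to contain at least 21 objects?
n = (21 − 1)·64 + 1 = 1281

By the generalised pigeonhole principle, to guarantee some box contains ≥ r objects we need more than (r − 1) · k objects total. Threshold: n = (r − 1) · k + 1. With r = 21 and k = 64: n = 20 · 64 + 1 = 1280 + 1 = 1281. For n = 1280 = 20 · 64, we can put exactly 20 objects in every box, avoiding 21 in any single one — so 1281 is tight.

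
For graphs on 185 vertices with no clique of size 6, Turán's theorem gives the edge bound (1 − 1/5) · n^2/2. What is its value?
Turán density bound = (4/5) · 185^2/2 = 13690

Turán's theorem: ex(n, K_{r+1}) is achieved by the complete r-partite Turán graph T(n, r) with parts as balanced as possible, and is at most (1 − 1/r) · n^2/2. For r = 5, n = 185: the density bound is (4/5) · 34225/2 = 13690. Since 5 ∣ 185, the Turán graph T(185, 5) has parts of equal size 37, and its edge count e(T(185, 5)) = 13690 attains the density bound exactly.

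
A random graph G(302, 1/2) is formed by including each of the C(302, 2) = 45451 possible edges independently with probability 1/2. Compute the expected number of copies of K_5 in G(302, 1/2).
E[# K_5] = C(302, 5) · (1/2)^C(5, 2) = 20248875010 / 2^10 = 10124437505/512 ≈ 19774292.001953

For each 5-subset S of vertices (there are C(302, 5) = 20248875010 such S), let X_S = 1 if S induces a K_5 (all C(5, 2) = 10 edges present). Then P(X_S = 1) = (1/2)^10 = 1/1024. By linearity of expectation, E[# K_5] = C(302, 5) · (1/2)^10 = 20248875010 / 1024 = 10124437505/512 ≈ 19774292.001953.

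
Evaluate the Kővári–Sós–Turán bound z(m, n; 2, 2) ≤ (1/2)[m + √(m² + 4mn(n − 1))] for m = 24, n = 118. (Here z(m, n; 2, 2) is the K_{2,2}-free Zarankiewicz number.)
z(24, 118; 2, 2) ≤ (1/2)[24 + √(24² + 4·24·118·117)] = (1/2)[24 + √1325952] = 587.7499

Kővári–Sós–Turán: let r_1, ..., r_24 be the row sums and z = Σ r_i the total number of 1s. Each pair of columns can share at most one row with both entries 1 (else a 2×2 all-ones block appears), so Σ_i C(r_i, 2) ≤ C(118, 2) = 6903. By convexity Σ_i C(r_i, 2) ≥ 24·C(z/24, 2) = z(z − 24)/(2·24), giving z² − 24z − 24·118·117 ≤ 0 and hence z ≤ (1/2)[24 + √(576 + 4·331344)] = (1/2)[24 + √1325952] ≈ (1/2)(24 + 1151.4999) = 587.7499.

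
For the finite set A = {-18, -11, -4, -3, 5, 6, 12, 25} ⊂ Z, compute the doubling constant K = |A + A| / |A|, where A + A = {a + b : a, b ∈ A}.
K = |A + A| / |A| = 31/8

Enumerate A + A = {a + b : a, b ∈ A}. With |A| = 8, there are |A|^2 = 64 ordered sum pairs; collecting distinct values, A + A = {-36, -29, -22, -21, -15, -14, -13, -12, -8, -7, -6, -5, 1, 2, 3, 7, 8, 9, 10, 11, 12, 14, 17, 18, 21, 22, 24, 30, 31, 37, 50}, so |A + A| = 31. Thus K = 31/8. For comparison, the minimum possible |A + A| over all 8-element sets is 2·8 − 1 = 15 (so min K = 15/8), attained only by arithmetic progressions.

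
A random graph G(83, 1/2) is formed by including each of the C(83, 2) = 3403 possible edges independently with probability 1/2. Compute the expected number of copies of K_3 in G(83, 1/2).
E[# K_3] = C(83, 3) · (1/2)^C(3, 2) = 91881 / 2^3 = 11485.125

For each 3-subset S of vertices (there are C(83, 3) = 91881 such S), let X_S = 1 if S induces a K_3 (all C(3, 2) = 3 edges present). Then P(X_S = 1) = (1/2)^3 = 1/8. By linearity of expectation, E[# K_3] = C(83, 3) · (1/2)^3 = 91881 / 8 = 11485.125.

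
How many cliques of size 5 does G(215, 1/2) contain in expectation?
E[# K_5] = C(215, 5) · (1/2)^C(5, 2) = 3653161793 / 2^10 ≈ 3567540.813477

For each 5-subset S of vertices (there are C(215, 5) = 3653161793 such S), let X_S = 1 if S induces a K_5 (all C(5, 2) = 10 edges present). Then P(X_S = 1) = (1/2)^10 = 1/1024. By linearity of expectation, E[# K_5] = C(215, 5) · (1/2)^10 = 3653161793 / 1024 ≈ 3567540.813477.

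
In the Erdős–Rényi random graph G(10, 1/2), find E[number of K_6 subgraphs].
E[# K_6] = C(10, 6) · (1/2)^C(6, 2) = 210 / 2^15 = 105/16384 ≈ 0.006409

For each 6-subset S of vertices (there are C(10, 6) = 210 such S), let X_S = 1 if S induces a K_6 (all C(6, 2) = 15 edges present). Then P(X_S = 1) = (1/2)^15 = 1/32768. By linearity of expectation, E[# K_6] = C(10, 6) · (1/2)^15 = 210 / 32768 = 105/16384 ≈ 0.006409.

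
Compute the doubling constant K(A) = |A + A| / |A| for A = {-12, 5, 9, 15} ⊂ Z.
K = |A + A| / |A| = 10/4 = 5/2

Enumerate A + A = {a + b : a, b ∈ A}. With |A| = 4, there are |A|^2 = 16 ordered sum pairs; collecting distinct values, A + A = {-24, -7, -3, 3, 10, 14, 18, 20, 24, 30}, so |A + A| = 10. Thus K = 10/4 = 5/2. For comparison, the minimum possible |A + A| over all 4-element sets is 2·4 − 1 = 7 (so min K = 7/4), attained only by arithmetic progressions.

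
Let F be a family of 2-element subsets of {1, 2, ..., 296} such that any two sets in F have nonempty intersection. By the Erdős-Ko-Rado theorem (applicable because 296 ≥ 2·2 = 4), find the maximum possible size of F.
max |F| = C(295, 1) = 295

The Erdős-Ko-Rado theorem states: for n ≥ 2k, an intersecting family of k-subsets of an n-element set has size at most C(n − 1, k − 1), with equality for 'star' families {A ⊆ [n] : |A| = k, i ∈ A} (fix an element i). For n = 296, k = 2: C(295, 1) = 295.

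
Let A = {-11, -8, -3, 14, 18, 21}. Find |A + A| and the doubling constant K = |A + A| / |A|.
K = |A + A| / |A| = 20/6 = 10/3

Enumerate A + A = {a + b : a, b ∈ A}. With |A| = 6, there are |A|^2 = 36 ordered sum pairs; collecting distinct values, A + A = {-22, -19, -16, -14, -11, -6, 3, 6, 7, 10, 11, 13, 15, 18, 28, 32, 35, 36, 39, 42}, so |A + A| = 20. Thus K = 20/6 = 10/3. For comparison, the minimum possible |A + A| over all 6-element sets is 2·6 − 1 = 11 (so min K = 11/6), attained only by arithmetic progressions.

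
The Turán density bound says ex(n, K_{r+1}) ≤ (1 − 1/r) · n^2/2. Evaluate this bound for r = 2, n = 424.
Turán density bound = (1/2) · 424^2/2 = 44944

Turán's theorem: ex(n, K_{r+1}) is achieved by the complete r-partite Turán graph T(n, r) with parts as balanced as possible, and is at most (1 − 1/r) · n^2/2. For r = 2, n = 424: the density bound is (1/2) · 179776/2 = 44944. Since 2 ∣ 424, the Turán graph T(424, 2) has parts of equal size 212, and its edge count e(T(424, 2)) = 44944 attains the density bound exactly.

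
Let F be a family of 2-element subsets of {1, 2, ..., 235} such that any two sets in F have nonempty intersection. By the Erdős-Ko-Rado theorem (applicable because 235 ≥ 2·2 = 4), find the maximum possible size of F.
max |F| = C(234, 1) = 234

The Erdős-Ko-Rado theorem states: for n ≥ 2k, an intersecting family of k-subsets of an n-element set has size at most C(n − 1, k − 1), with equality for 'star' families {A ⊆ [n] : |A| = k, i ∈ A} (fix an element i). For n = 235, k = 2: C(234, 1) = 234.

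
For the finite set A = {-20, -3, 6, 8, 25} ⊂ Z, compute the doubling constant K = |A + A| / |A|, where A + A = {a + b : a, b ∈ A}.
K = |A + A| / |A| = 14/5

Enumerate A + A = {a + b : a, b ∈ A}. With |A| = 5, there are |A|^2 = 25 ordered sum pairs; collecting distinct values, A + A = {-40, -23, -14, -12, -6, 3, 5, 12, 14, 16, 22, 31, 33, 50}, so |A + A| = 14. Thus K = 14/5. For comparison, the minimum possible |A + A| over all 5-element sets is 2·5 − 1 = 9 (so min K = 9/5), attained only by arithmetic progressions.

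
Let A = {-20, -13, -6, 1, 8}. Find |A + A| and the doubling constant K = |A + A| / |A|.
K = |A + A| / |A| = 9/5

Enumerate A + A = {a + b : a, b ∈ A}. With |A| = 5, there are |A|^2 = 25 ordered sum pairs; collecting distinct values, A + A = {-40, -33, -26, -19, -12, -5, 2, 9, 16}, so |A + A| = 9. Thus K = 9/5. Here |A + A| = 2|A| − 1 = 9, the minimum possible — so K = 9/5 is minimal, which holds iff A is an arithmetic progression.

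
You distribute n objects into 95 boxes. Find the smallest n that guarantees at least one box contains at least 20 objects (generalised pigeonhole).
n = (20 − 1)·95 + 1 = 1806

By the generalised pigeonhole principle, to guarantee some box contains ≥ r objects we need more than (r − 1) · k objects total. Threshold: n = (r − 1) · k + 1. With r = 20 and k = 95: n = 19 · 95 + 1 = 1805 + 1 = 1806. For n = 1805 = 19 · 95, we can put exactly 19 objects in every box, avoiding 20 in any single one — so 1806 is tight.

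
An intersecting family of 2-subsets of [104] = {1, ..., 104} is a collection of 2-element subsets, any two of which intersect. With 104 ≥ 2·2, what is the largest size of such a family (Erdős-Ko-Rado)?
max |F| = C(103, 1) = 103

Erdős-Ko-Rado (1961): when n ≥ 2k, max |F| = C(n−1, k−1). The bound is attained by the star {A : i ∈ A} for any fixed i ∈ [n]. Here C(104−1, 2−1) = C(103, 1) = 103.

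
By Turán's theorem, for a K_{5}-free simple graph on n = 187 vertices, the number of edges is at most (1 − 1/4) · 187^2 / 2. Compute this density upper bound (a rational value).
Turán density bound = (3/4) · 187^2/2 = 104907/8 ≈ 13113.375

Turán's theorem: ex(n, K_{r+1}) is achieved by the complete r-partite Turán graph T(n, r) with parts as balanced as possible, and is at most (1 − 1/r) · n^2/2. For r = 4, n = 187: the density bound is (3/4) · 34969/2 = 104907/8 ≈ 13113.375. The integer-valued extremum is e(T(187, 4)) = 13113, which is strictly less than the density bound 104907/8 since 4 ∤ 187 (the parts of T(187, 4) cannot all be equal).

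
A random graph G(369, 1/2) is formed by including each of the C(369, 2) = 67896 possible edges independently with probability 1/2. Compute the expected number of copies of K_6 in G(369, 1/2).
E[# K_6] = C(369, 6) · (1/2)^C(6, 2) = 3365759545512 / 2^15 = 420719943189/4096 ≈ 102714829.880127

For each 6-subset S of vertices (there are C(369, 6) = 3365759545512 such S), let X_S = 1 if S induces a K_6 (all C(6, 2) = 15 edges present). Then P(X_S = 1) = (1/2)^15 = 1/32768. By linearity of expectation, E[# K_6] = C(369, 6) · (1/2)^15 = 3365759545512 / 32768 = 420719943189/4096 ≈ 102714829.880127.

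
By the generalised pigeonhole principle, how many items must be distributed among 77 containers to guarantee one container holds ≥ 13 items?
n = (13 − 1)·77 + 1 = 925

By the generalised pigeonhole principle, to guarantee some box contains ≥ r objects we need more than (r − 1) · k objects total. Threshold: n = (r − 1) · k + 1. With r = 13 and k = 77: n = 12 · 77 + 1 = 924 + 1 = 925. For n = 924 = 12 · 77, we can put exactly 12 objects in every box, avoiding 13 in any single one — so 925 is tight.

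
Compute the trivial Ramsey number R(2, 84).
R(2, 84) = 84

R(2, k) = k for all k ≥ 2: in a 2-colouring of K_k, either some edge is red (a red K_2) or all edges are blue (a blue K_k). And K_{83} coloured all-blue has no blue K_84, so R(2, 84) > 83. Hence R(2, 84) = 84.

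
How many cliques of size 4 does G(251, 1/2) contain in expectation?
E[# K_4] = C(251, 4) · (1/2)^C(4, 2) = 161455750 / 2^6 = 80727875/32 = 2522746.09375

For each 4-subset S of vertices (there are C(251, 4) = 161455750 such S), let X_S = 1 if S induces a K_4 (all C(4, 2) = 6 edges present). Then P(X_S = 1) = (1/2)^6 = 1/64. By linearity of expectation, E[# K_4] = C(251, 4) · (1/2)^6 = 161455750 / 64 = 80727875/32 = 2522746.09375.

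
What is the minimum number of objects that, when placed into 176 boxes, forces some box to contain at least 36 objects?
n = (36 − 1)·176 + 1 = 6161

By the generalised pigeonhole principle, to guarantee some box contains ≥ r objects we need more than (r − 1) · k objects total. Threshold: n = (r − 1) · k + 1. With r = 36 and k = 176: n = 35 · 176 + 1 = 6160 + 1 = 6161. For n = 6160 = 35 · 176, we can put exactly 35 objects in every box, avoiding 36 in any single one — so 6161 is tight.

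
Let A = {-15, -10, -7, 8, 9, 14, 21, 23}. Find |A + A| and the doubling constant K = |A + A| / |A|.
K = |A + A| / |A| = 34/8 = 17/4

Enumerate A + A = {a + b : a, b ∈ A}. With |A| = 8, there are |A|^2 = 64 ordered sum pairs; collecting distinct values, A + A = {-30, -25, -22, -20, -17, -14, -7, -6, -2, -1, 1, 2, 4, 6, 7, 8, 11, 13, 14, 16, 17, 18, 22, 23, 28, 29, 30, 31, 32, 35, 37, 42, 44, 46}, so |A + A| = 34. Thus K = 34/8 = 17/4. For comparison, the minimum possible |A + A| over all 8-element sets is 2·8 − 1 = 15 (so min K = 15/8), attained only by arithmetic progressions.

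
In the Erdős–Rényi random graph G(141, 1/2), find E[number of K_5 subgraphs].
E[# K_5] = C(141, 5) · (1/2)^C(5, 2) = 432295143 / 2^10 ≈ 422163.225586

For each 5-subset S of vertices (there are C(141, 5) = 432295143 such S), let X_S = 1 if S induces a K_5 (all C(5, 2) = 10 edges present). Then P(X_S = 1) = (1/2)^10 = 1/1024. By linearity of expectation, E[# K_5] = C(141, 5) · (1/2)^10 = 432295143 / 1024 ≈ 422163.225586.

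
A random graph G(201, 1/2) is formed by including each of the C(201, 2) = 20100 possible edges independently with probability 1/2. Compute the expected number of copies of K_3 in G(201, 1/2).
E[# K_3] = C(201, 3) · (1/2)^C(3, 2) = 1333300 / 2^3 = 333325/2 = 166662.5

For each 3-subset S of vertices (there are C(201, 3) = 1333300 such S), let X_S = 1 if S induces a K_3 (all C(3, 2) = 3 edges present). Then P(X_S = 1) = (1/2)^3 = 1/8. By linearity of expectation, E[# K_3] = C(201, 3) · (1/2)^3 = 1333300 / 8 = 333325/2 = 166662.5.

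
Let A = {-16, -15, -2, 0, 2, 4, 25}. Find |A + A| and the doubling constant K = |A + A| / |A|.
K = |A + A| / |A| = 25/7

Enumerate A + A = {a + b : a, b ∈ A}. With |A| = 7, there are |A|^2 = 49 ordered sum pairs; collecting distinct values, A + A = {-32, -31, -30, -18, -17, -16, -15, -14, -13, -12, -11, -4, -2, 0, 2, 4, 6, 8, 9, 10, 23, 25, 27, 29, 50}, so |A + A| = 25. Thus K = 25/7. For comparison, the minimum possible |A + A| over all 7-element sets is 2·7 − 1 = 13 (so min K = 13/7), attained only by arithmetic progressions.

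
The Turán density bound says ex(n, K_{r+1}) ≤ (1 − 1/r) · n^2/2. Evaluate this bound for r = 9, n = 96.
Turán density bound = (8/9) · 96^2/2 = 4096

Turán's theorem: ex(n, K_{r+1}) is achieved by the complete r-partite Turán graph T(n, r) with parts as balanced as possible, and is at most (1 − 1/r) · n^2/2. For r = 9, n = 96: the density bound is (8/9) · 9216/2 = 4096. The integer-valued extremum is e(T(96, 9)) = 4095, which is strictly less than the density bound 4096 since 9 ∤ 96 (the parts of T(96, 9) cannot all be equal).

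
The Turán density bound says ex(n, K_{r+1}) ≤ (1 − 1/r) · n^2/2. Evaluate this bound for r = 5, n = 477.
Turán density bound = (4/5) · 477^2/2 = 455058/5 ≈ 91011.6

Turán's theorem: ex(n, K_{r+1}) is achieved by the complete r-partite Turán graph T(n, r) with parts as balanced as possible, and is at most (1 − 1/r) · n^2/2. For r = 5, n = 477: the density bound is (4/5) · 227529/2 = 455058/5 ≈ 91011.6. The integer-valued extremum is e(T(477, 5)) = 91011, which is strictly less than the density bound 455058/5 since 5 ∤ 477 (the parts of T(477, 5) cannot all be equal).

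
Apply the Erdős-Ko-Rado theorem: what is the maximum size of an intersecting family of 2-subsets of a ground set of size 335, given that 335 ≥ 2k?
max |F| = C(334, 1) = 334

The Erdős-Ko-Rado theorem states: for n ≥ 2k, an intersecting family of k-subsets of an n-element set has size at most C(n − 1, k − 1), with equality for 'star' families {A ⊆ [n] : |A| = k, i ∈ A} (fix an element i). For n = 335, k = 2: C(334, 1) = 334.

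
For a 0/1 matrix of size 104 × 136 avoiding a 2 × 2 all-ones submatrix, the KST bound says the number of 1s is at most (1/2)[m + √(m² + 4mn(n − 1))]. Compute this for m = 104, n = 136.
z(104, 136; 2, 2) ≤ (1/2)[104 + √(104² + 4·104·136·135)] = (1/2)[104 + √7648576] = 1434.803

Kővári–Sós–Turán: let r_1, ..., r_104 be the row sums and z = Σ r_i the total number of 1s. Each pair of columns can share at most one row with both entries 1 (else a 2×2 all-ones block appears), so Σ_i C(r_i, 2) ≤ C(136, 2) = 9180. By convexity Σ_i C(r_i, 2) ≥ 104·C(z/104, 2) = z(z − 104)/(2·104), giving z² − 104z − 104·136·135 ≤ 0 and hence z ≤ (1/2)[104 + √(10816 + 4·1909440)] = (1/2)[104 + √7648576] ≈ (1/2)(104 + 2765.6059) = 1434.803.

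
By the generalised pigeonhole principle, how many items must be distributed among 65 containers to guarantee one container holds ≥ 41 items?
n = (41 − 1)·65 + 1 = 2601

By the generalised pigeonhole principle, to guarantee some box contains ≥ r objects we need more than (r − 1) · k objects total. Threshold: n = (r − 1) · k + 1. With r = 41 and k = 65: n = 40 · 65 + 1 = 2600 + 1 = 2601. For n = 2600 = 40 · 65, we can put exactly 40 objects in every box, avoiding 41 in any single one — so 2601 is tight.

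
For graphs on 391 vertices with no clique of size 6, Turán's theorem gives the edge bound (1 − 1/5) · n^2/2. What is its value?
Turán density bound = (4/5) · 391^2/2 = 305762/5 ≈ 61152.4

Turán's theorem: ex(n, K_{r+1}) is achieved by the complete r-partite Turán graph T(n, r) with parts as balanced as possible, and is at most (1 − 1/r) · n^2/2. For r = 5, n = 391: the density bound is (4/5) · 152881/2 = 305762/5 ≈ 61152.4. The integer-valued extremum is e(T(391, 5)) = 61152, which is strictly less than the density bound 305762/5 since 5 ∤ 391 (the parts of T(391, 5) cannot all be equal).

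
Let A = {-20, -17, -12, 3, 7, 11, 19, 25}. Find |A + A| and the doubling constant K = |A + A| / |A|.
K = |A + A| / |A| = 32/8 = 4

Enumerate A + A = {a + b : a, b ∈ A}. With |A| = 8, there are |A|^2 = 64 ordered sum pairs; collecting distinct values, A + A = {-40, -37, -34, -32, -29, -24, -17, -14, -13, -10, -9, -6, -5, -1, 2, 5, 6, 7, 8, 10, 13, 14, 18, 22, 26, 28, 30, 32, 36, 38, 44, 50}, so |A + A| = 32. Thus K = 32/8 = 4. For comparison, the minimum possible |A + A| over all 8-element sets is 2·8 − 1 = 15 (so min K = 15/8), attained only by arithmetic progressions.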